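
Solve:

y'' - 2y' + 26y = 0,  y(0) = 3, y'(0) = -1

General solution: y = e^x(C₁cos(5x) + C₂sin(5x))
Complex roots r = 1 ± 5i
Applying ICs: C₁ = 3, C₂ = -4/5
Particular solution: y = e^x(3cos(5x) - (4/5)sin(5x))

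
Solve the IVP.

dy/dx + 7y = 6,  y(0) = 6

General solution: y = 6/7 + Ce^(-7x)
Applying y(0) = 6: C = 6 - 6/7 = 36/7
Particular solution: y = 6/7 + (36/7)e^(-7x)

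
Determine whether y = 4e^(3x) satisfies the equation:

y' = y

Verification:
y = 4e^(3x)
y' = 12e^(3x)
But y = 4e^(3x)
y' ≠ y — the derivative does not match

No, it is not a solution.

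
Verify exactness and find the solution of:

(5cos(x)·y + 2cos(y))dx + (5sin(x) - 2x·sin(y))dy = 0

Verify exactness: ∂M/∂y = ∂N/∂x ✓
Find F(x,y) such that ∂F/∂x = M, ∂F/∂y = N
Solution: 5sin(x)·y + 2x·cos(y) = C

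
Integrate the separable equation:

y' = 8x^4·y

Separating variables and integrating:
ln|y| = 8x^5/5 + C

General solution: y = Ce^(8x^5/5)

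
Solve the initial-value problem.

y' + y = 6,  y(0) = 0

General solution: y = 6 + Ce^(-x)
Applying y(0) = 0: C = 0 - 6 = -6
Particular solution: y = 6 - 6e^(-x)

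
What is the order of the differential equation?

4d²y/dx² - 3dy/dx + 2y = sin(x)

The order is 2 (highest derivative is of order 2).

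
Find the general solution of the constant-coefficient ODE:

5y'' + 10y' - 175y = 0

Characteristic equation: 5r² + 10r - 175 = 0
Divide by 5: r² + 2r - 35 = 0
Roots: r = 5, -7 (distinct real)
General solution: y = C₁e^(5x) + C₂e^(-7x)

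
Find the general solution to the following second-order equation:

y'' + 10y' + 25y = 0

Characteristic equation: r² + 10r + 25 = 0
Factored: (r + 5)² = 0
Repeated root: r = -5
General solution: y = (C₁ + C₂x)e^(-5x)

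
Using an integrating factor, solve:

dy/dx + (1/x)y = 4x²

Using integrating factor method:

General solution: y = x^3 + C/x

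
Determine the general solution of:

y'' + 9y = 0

Characteristic equation: r² + 9 = 0
Roots: r = ±3i (complex conjugates)
General solution: y = C₁cos(3x) + C₂sin(3x)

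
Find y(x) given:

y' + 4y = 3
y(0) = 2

General solution: y = 3/4 + Ce^(-4x)
Applying y(0) = 2: C = 2 - 3/4 = 5/4
Particular solution: y = 3/4 + (5/4)e^(-4x)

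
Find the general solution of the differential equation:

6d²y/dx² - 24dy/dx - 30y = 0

Characteristic equation: 6r² - 24r - 30 = 0
Divide by 6: r² - 4r - 5 = 0
Roots: r = 5, -1 (distinct real)
General solution: y = C₁e^(5x) + C₂e^(-x)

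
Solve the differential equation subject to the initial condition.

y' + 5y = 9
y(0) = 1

General solution: y = 9/5 + Ce^(-5x)
Applying y(0) = 1: C = 1 - 9/5 = -4/5
Particular solution: y = 9/5 - (4/5)e^(-5x)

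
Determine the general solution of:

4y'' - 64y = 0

Characteristic equation: 4r² - 64 = 0
Divide by 4: r² - 16 = 0
Roots: r = 4, -4 (distinct real)
General solution: y = C₁e^(4x) + C₂e^(-4x)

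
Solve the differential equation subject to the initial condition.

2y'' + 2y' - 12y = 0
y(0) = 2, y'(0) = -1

General solution: y = C₁e^(2x) + C₂e^(-3x)
Applying ICs: C₁ = 1, C₂ = 1
Particular solution: y = e^(2x) + e^(-3x)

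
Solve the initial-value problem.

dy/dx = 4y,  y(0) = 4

General solution: y = Ce^(4x)
Applying IC y(0) = 4:
Particular solution: y = 4e^(4x)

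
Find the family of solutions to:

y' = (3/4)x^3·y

Separating variables and integrating:
ln|y| = 3x^4/16 + C

General solution: y = Ce^(3x^4/16)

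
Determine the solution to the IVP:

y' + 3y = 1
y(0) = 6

General solution: y = 1/3 + Ce^(-3x)
Applying y(0) = 6: C = 6 - 1/3 = 17/3
Particular solution: y = 1/3 + (17/3)e^(-3x)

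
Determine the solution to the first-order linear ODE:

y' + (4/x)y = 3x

Using integrating factor method:

General solution: y = (1/2)x^2 + Cx^(-4)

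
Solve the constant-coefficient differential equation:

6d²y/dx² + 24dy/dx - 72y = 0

Characteristic equation: 6r² + 24r - 72 = 0
Divide by 6: r² + 4r - 12 = 0
Roots: r = 2, -6 (distinct real)
General solution: y = C₁e^(2x) + C₂e^(-6x)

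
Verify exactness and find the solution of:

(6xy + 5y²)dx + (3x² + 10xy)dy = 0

Verify exactness: ∂M/∂y = ∂N/∂x ✓
Find F(x,y) such that ∂F/∂x = M, ∂F/∂y = N
Solution: 3x²y + 5xy² = C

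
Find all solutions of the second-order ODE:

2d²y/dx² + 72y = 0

Characteristic equation: 2r² + 72 = 0
Divide by 2: r² + 36 = 0
Roots: r = ±6i (complex conjugates)
General solution: y = C₁cos(6x) + C₂sin(6x)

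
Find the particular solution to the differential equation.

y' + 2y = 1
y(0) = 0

General solution: y = 1/2 + Ce^(-2x)
Applying y(0) = 0: C = 0 - 1/2 = -1/2
Particular solution: y = 1/2 - (1/2)e^(-2x)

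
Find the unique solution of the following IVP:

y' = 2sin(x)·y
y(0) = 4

General solution: y = Ce^(-2cos(x))
Applying IC y(0) = 4:
Particular solution: y = 4e^(2(1-cos(x)))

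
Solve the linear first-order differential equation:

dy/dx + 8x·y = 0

Using integrating factor method:

General solution: y = Ce^(-4x^2)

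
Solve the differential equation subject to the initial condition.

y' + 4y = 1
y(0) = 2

General solution: y = 1/4 + Ce^(-4x)
Applying y(0) = 2: C = 2 - 1/4 = 7/4
Particular solution: y = 1/4 + (7/4)e^(-4x)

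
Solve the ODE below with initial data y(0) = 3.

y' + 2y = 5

General solution: y = 5/2 + Ce^(-2x)
Applying y(0) = 3: C = 3 - 5/2 = 1/2
Particular solution: y = 5/2 + (1/2)e^(-2x)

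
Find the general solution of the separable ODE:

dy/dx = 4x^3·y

Separating variables and integrating:
ln|y| = x^4 + C

General solution: y = Ce^(x^4)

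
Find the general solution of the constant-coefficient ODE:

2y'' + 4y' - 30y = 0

Characteristic equation: 2r² + 4r - 30 = 0
Divide by 2: r² + 2r - 15 = 0
Roots: r = 3, -5 (distinct real)
General solution: y = C₁e^(3x) + C₂e^(-5x)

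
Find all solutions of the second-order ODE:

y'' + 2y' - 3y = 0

Characteristic equation: r² + 2r - 3 = 0
Roots: r = 1, -3 (distinct real)
General solution: y = C₁e^x + C₂e^(-3x)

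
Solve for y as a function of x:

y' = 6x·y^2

Separating variables and integrating:
-1/y = 3x^2 + C

General solution: y^-1 = -3x^2 + C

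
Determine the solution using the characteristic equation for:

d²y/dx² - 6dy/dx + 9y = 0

Characteristic equation: r² - 6r + 9 = 0
Factored: (r - 3)² = 0
Repeated root: r = 3
General solution: y = (C₁ + C₂x)e^(3x)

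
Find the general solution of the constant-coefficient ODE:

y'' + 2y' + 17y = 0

Characteristic equation: r² + 2r + 17 = 0
Roots: r = -1 ± 4i (complex conjugates)
General solution: y = e^(-x)(C₁cos(4x) + C₂sin(4x))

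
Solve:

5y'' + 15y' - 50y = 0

Characteristic equation: 5r² + 15r - 50 = 0
Divide by 5: r² + 3r - 10 = 0
Roots: r = 2, -5 (distinct real)
General solution: y = C₁e^(2x) + C₂e^(-5x)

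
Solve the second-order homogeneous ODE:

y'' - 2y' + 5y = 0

Characteristic equation: r² - 2r + 5 = 0
Roots: r = 1 ± 2i (complex conjugates)
General solution: y = e^x(C₁cos(2x) + C₂sin(2x))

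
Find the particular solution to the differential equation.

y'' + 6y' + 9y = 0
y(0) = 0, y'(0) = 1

General solution: y = (C₁ + C₂x)e^(-3x)
Repeated root r = -3
Applying ICs: C₁ = 0, C₂ = 1
Particular solution: y = xe^(-3x)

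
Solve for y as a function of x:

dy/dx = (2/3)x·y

Separating variables and integrating:
ln|y| = x^2/3 + C

General solution: y = Ce^(x^2/3)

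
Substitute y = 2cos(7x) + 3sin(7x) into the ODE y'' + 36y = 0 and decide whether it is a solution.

Verification:
y'' = -98cos(7x) - 147sin(7x)
y'' + 36y ≠ 0 (frequency mismatch: got 49 instead of 36)

No, it is not a solution.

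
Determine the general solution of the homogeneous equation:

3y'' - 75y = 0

Characteristic equation: 3r² - 75 = 0
Divide by 3: r² - 25 = 0
Roots: r = 5, -5 (distinct real)
General solution: y = C₁e^(5x) + C₂e^(-5x)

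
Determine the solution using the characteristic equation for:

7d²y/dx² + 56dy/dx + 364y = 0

Characteristic equation: 7r² + 56r + 364 = 0
Divide by 7: r² + 8r + 52 = 0
Roots: r = -4 ± 6i (complex conjugates)
General solution: y = e^(-4x)(C₁cos(6x) + C₂sin(6x))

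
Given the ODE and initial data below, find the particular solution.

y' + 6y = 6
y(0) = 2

General solution: y = 1 + Ce^(-6x)
Applying y(0) = 2: C = 2 - 1 = 1
Particular solution: y = 1 + e^(-6x)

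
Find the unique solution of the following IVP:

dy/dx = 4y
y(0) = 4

General solution: y = Ce^(4x)
Applying IC y(0) = 4:
Particular solution: y = 4e^(4x)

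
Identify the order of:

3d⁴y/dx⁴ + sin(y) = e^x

The order is 4 (highest derivative is of order 4).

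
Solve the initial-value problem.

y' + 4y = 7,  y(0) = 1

General solution: y = 7/4 + Ce^(-4x)
Applying y(0) = 1: C = 1 - 7/4 = -3/4
Particular solution: y = 7/4 - (3/4)e^(-4x)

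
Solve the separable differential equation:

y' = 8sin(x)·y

Separating variables and integrating:
ln|y| = -8cos(x) + C

General solution: y = Ce^(-8cos(x))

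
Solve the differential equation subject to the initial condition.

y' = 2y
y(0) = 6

General solution: y = Ce^(2x)
Applying IC y(0) = 6:
Particular solution: y = 6e^(2x)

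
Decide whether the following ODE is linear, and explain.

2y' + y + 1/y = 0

Nonlinear (1/y term)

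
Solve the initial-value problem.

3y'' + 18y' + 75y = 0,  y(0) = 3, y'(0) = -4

General solution: y = e^(-3x)(C₁cos(4x) + C₂sin(4x))
Complex roots r = -3 ± 4i
Applying ICs: C₁ = 3, C₂ = 5/4
Particular solution: y = e^(-3x)(3cos(4x) + (5/4)sin(4x))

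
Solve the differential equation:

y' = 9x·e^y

Separating variables and integrating:
-e^(-y) = 9x²/2 + C

General solution: y = -ln(C - 9x²/2)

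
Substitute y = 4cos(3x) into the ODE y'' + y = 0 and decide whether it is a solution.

Verification:
y'' = -36cos(3x)
y'' + y ≠ 0 (frequency mismatch: got 9 instead of 1)

No, it is not a solution.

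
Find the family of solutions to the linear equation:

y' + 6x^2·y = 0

Using integrating factor method:

General solution: y = Ce^(-2x^3)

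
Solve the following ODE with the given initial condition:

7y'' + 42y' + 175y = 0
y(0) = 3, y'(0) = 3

General solution: y = e^(-3x)(C₁cos(4x) + C₂sin(4x))
Complex roots r = -3 ± 4i
Applying ICs: C₁ = 3, C₂ = 3
Particular solution: y = e^(-3x)(3cos(4x) + 3sin(4x))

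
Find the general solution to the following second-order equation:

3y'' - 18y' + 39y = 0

Characteristic equation: 3r² - 18r + 39 = 0
Divide by 3: r² - 6r + 13 = 0
Roots: r = 3 ± 2i (complex conjugates)
General solution: y = e^(3x)(C₁cos(2x) + C₂sin(2x))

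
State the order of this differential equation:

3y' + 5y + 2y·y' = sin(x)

The order is 1 (highest derivative is of order 1).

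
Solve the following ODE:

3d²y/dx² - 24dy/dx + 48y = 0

Characteristic equation: 3r² - 24r + 48 = 0
Divide by 3: r² - 8r + 16 = 0
Factored: (r - 4)² = 0
Repeated root: r = 4
General solution: y = (C₁ + C₂x)e^(4x)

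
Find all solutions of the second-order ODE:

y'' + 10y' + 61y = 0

Characteristic equation: r² + 10r + 61 = 0
Roots: r = -5 ± 6i (complex conjugates)
General solution: y = e^(-5x)(C₁cos(6x) + C₂sin(6x))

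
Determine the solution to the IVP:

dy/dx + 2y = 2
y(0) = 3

General solution: y = 1 + Ce^(-2x)
Applying y(0) = 3: C = 3 - 1 = 2
Particular solution: y = 1 + 2e^(-2x)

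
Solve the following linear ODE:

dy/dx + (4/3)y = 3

Using integrating factor method:

General solution: y = 9/4 + Ce^(-4x/3)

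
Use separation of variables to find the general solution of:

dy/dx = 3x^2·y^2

Separating variables and integrating:
-1/y = x^3 + C

General solution: y^-1 = -x^3 + C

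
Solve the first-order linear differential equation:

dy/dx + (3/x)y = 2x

Using integrating factor method:

General solution: y = (2/5)x^2 + Cx^(-3)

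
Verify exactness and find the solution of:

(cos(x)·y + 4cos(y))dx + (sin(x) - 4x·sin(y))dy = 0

Verify exactness: ∂M/∂y = ∂N/∂x ✓
Find F(x,y) such that ∂F/∂x = M, ∂F/∂y = N
Solution: sin(x)·y + 4x·cos(y) = C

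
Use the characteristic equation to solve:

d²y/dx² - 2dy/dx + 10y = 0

Characteristic equation: r² - 2r + 10 = 0
Roots: r = 1 ± 3i (complex conjugates)
General solution: y = e^x(C₁cos(3x) + C₂sin(3x))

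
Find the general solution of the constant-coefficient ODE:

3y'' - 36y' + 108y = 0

Characteristic equation: 3r² - 36r + 108 = 0
Divide by 3: r² - 12r + 36 = 0
Factored: (r - 6)² = 0
Repeated root: r = 6
General solution: y = (C₁ + C₂x)e^(6x)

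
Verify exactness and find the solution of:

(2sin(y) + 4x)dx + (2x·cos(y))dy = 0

Verify exactness: ∂M/∂y = ∂N/∂x ✓
Find F(x,y) such that ∂F/∂x = M, ∂F/∂y = N
Solution: 2x·sin(y) + 2x² = C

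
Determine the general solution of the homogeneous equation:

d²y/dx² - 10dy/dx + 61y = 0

Characteristic equation: r² - 10r + 61 = 0
Roots: r = 5 ± 6i (complex conjugates)
General solution: y = e^(5x)(C₁cos(6x) + C₂sin(6x))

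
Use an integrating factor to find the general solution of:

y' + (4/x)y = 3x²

Using integrating factor method:

General solution: y = (3/7)x^3 + Cx^(-4)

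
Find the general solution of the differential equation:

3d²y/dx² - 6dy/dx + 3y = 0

Characteristic equation: 3r² - 6r + 3 = 0
Divide by 3: r² - 2r + 1 = 0
Factored: (r - 1)² = 0
Repeated root: r = 1
General solution: y = (C₁ + C₂x)e^x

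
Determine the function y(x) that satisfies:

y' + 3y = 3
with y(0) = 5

General solution: y = 1 + Ce^(-3x)
Applying y(0) = 5: C = 5 - 1 = 4
Particular solution: y = 1 + 4e^(-3x)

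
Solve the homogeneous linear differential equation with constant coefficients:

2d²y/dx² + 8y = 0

Characteristic equation: 2r² + 8 = 0
Divide by 2: r² + 4 = 0
Roots: r = ±2i (complex conjugates)
General solution: y = C₁cos(2x) + C₂sin(2x)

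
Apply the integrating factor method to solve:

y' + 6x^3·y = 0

Using integrating factor method:

General solution: y = Ce^(-3x^4/2)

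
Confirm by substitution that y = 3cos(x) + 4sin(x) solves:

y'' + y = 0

Verification:
y'' = -3cos(x) - 4sin(x)
y'' + y = 0 ✓

Yes, it is a solution.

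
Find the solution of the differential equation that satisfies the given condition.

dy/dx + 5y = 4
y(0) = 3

General solution: y = 4/5 + Ce^(-5x)
Applying y(0) = 3: C = 3 - 4/5 = 11/5
Particular solution: y = 4/5 + (11/5)e^(-5x)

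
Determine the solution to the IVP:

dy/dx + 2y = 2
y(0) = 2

General solution: y = 1 + Ce^(-2x)
Applying y(0) = 2: C = 2 - 1 = 1
Particular solution: y = 1 + e^(-2x)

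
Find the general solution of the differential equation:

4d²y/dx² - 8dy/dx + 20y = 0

Characteristic equation: 4r² - 8r + 20 = 0
Divide by 4: r² - 2r + 5 = 0
Roots: r = 1 ± 2i (complex conjugates)
General solution: y = e^x(C₁cos(2x) + C₂sin(2x))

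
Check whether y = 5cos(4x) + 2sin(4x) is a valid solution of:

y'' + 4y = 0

Verification:
y'' = -80cos(4x) - 32sin(4x)
y'' + 4y ≠ 0 (frequency mismatch: got 16 instead of 4)

No, it is not a solution.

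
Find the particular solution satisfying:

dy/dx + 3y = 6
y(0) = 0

General solution: y = 2 + Ce^(-3x)
Applying y(0) = 0: C = 0 - 2 = -2
Particular solution: y = 2 - 2e^(-3x)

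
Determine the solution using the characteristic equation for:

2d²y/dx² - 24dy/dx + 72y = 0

Characteristic equation: 2r² - 24r + 72 = 0
Divide by 2: r² - 12r + 36 = 0
Factored: (r - 6)² = 0
Repeated root: r = 6
General solution: y = (C₁ + C₂x)e^(6x)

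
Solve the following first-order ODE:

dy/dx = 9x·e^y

Separating variables and integrating:
-e^(-y) = 9x²/2 + C

General solution: y = -ln(C - 9x²/2)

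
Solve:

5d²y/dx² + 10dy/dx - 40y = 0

Characteristic equation: 5r² + 10r - 40 = 0
Divide by 5: r² + 2r - 8 = 0
Roots: r = 2, -4 (distinct real)
General solution: y = C₁e^(2x) + C₂e^(-4x)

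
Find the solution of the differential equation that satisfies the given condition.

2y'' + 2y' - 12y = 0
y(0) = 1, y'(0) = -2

General solution: y = C₁e^(2x) + C₂e^(-3x)
Applying ICs: C₁ = 1/5, C₂ = 4/5
Particular solution: y = (1/5)e^(2x) + (4/5)e^(-3x)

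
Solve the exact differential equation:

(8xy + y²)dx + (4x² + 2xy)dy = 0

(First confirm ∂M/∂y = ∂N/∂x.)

Verify exactness: ∂M/∂y = ∂N/∂x ✓
Find F(x,y) such that ∂F/∂x = M, ∂F/∂y = N
Solution: 4x²y + xy² = C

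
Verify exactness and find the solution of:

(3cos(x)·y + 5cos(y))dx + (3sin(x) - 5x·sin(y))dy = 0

Verify exactness: ∂M/∂y = ∂N/∂x ✓
Find F(x,y) such that ∂F/∂x = M, ∂F/∂y = N
Solution: 3sin(x)·y + 5x·cos(y) = C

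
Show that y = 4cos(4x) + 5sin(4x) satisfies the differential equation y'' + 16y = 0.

Verification:
y'' = -64cos(4x) - 80sin(4x)
y'' + 16y = 0 ✓

Yes, it is a solution.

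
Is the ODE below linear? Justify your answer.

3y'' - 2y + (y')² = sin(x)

No. Nonlinear ((y')² term)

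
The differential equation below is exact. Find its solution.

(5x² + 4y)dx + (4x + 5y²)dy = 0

Verify exactness: ∂M/∂y = ∂N/∂x ✓
Find F(x,y) such that ∂F/∂x = M, ∂F/∂y = N
Solution: 5x³/3 + 4xy + 5y³/3 = C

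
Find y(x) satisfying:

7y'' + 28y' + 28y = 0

Characteristic equation: 7r² + 28r + 28 = 0
Divide by 7: r² + 4r + 4 = 0
Factored: (r + 2)² = 0
Repeated root: r = -2
General solution: y = (C₁ + C₂x)e^(-2x)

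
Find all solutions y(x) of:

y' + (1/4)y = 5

Using integrating factor method:

General solution: y = 20 + Ce^(-x/4)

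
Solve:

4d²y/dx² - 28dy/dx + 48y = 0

Characteristic equation: 4r² - 28r + 48 = 0
Divide by 4: r² - 7r + 12 = 0
Roots: r = 4, 3 (distinct real)
General solution: y = C₁e^(4x) + C₂e^(3x)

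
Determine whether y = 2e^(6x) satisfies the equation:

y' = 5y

Verification:
y = 2e^(6x)
y' = 12e^(6x)
But 5y = 10e^(6x)
y' ≠ 5y — the derivative does not match

No, it is not a solution.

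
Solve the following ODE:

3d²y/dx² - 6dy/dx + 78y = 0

Characteristic equation: 3r² - 6r + 78 = 0
Divide by 3: r² - 2r + 26 = 0
Roots: r = 1 ± 5i (complex conjugates)
General solution: y = e^x(C₁cos(5x) + C₂sin(5x))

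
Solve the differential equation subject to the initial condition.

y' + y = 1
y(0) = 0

General solution: y = 1 + Ce^(-x)
Applying y(0) = 0: C = 0 - 1 = -1
Particular solution: y = 1 - e^(-x)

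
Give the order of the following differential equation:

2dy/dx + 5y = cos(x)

The order is 1 (highest derivative is of order 1).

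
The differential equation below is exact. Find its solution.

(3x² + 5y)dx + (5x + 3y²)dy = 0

Verify exactness: ∂M/∂y = ∂N/∂x ✓
Find F(x,y) such that ∂F/∂x = M, ∂F/∂y = N
Solution: x³ + 5xy + y³ = C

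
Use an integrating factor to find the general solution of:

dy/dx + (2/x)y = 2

Using integrating factor method:

General solution: y = (2/3)x + Cx^(-2)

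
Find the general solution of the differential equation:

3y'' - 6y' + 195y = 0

Characteristic equation: 3r² - 6r + 195 = 0
Divide by 3: r² - 2r + 65 = 0
Roots: r = 1 ± 8i (complex conjugates)
General solution: y = e^x(C₁cos(8x) + C₂sin(8x))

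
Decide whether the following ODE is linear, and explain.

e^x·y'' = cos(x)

Linear (y and its derivatives appear to the first power only, no products of y terms)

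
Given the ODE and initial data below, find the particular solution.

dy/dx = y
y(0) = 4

General solution: y = Ce^x
Applying IC y(0) = 4:
Particular solution: y = 4e^x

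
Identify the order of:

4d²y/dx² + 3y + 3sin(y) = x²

The order is 2 (highest derivative is of order 2).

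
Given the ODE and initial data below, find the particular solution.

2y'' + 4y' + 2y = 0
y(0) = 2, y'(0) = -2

General solution: y = (C₁ + C₂x)e^(-x)
Repeated root r = -1
Applying ICs: C₁ = 2, C₂ = 0
Particular solution: y = 2e^(-x)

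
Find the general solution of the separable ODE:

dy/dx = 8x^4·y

Separating variables and integrating:
ln|y| = 8x^5/5 + C

General solution: y = Ce^(8x^5/5)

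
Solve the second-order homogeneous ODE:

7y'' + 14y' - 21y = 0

Characteristic equation: 7r² + 14r - 21 = 0
Divide by 7: r² + 2r - 3 = 0
Roots: r = 1, -3 (distinct real)
General solution: y = C₁e^x + C₂e^(-3x)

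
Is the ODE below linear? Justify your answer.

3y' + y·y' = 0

No. Nonlinear (product y·y')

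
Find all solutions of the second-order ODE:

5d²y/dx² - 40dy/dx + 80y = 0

Characteristic equation: 5r² - 40r + 80 = 0
Divide by 5: r² - 8r + 16 = 0
Factored: (r - 4)² = 0
Repeated root: r = 4
General solution: y = (C₁ + C₂x)e^(4x)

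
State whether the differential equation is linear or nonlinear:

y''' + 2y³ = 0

Nonlinear (y³ term)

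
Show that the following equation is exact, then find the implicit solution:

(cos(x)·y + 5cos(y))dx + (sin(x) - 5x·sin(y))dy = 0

Verify exactness: ∂M/∂y = ∂N/∂x ✓
Find F(x,y) such that ∂F/∂x = M, ∂F/∂y = N
Solution: sin(x)·y + 5x·cos(y) = C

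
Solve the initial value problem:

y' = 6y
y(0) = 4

General solution: y = Ce^(6x)
Applying IC y(0) = 4:
Particular solution: y = 4e^(6x)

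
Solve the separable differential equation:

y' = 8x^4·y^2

Separating variables and integrating:
-1/y = 8x^5/5 + C

General solution: y^-1 = (-8/5)x^5 + C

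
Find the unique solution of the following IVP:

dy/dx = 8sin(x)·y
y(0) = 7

General solution: y = Ce^(-8cos(x))
Applying IC y(0) = 7:
Particular solution: y = 7e^(8(1-cos(x)))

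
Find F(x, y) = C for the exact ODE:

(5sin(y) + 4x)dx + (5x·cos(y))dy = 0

Verify exactness: ∂M/∂y = ∂N/∂x ✓
Find F(x,y) such that ∂F/∂x = M, ∂F/∂y = N
Solution: 5x·sin(y) + 2x² = C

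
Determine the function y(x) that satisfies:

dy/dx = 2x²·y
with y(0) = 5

General solution: y = Ce^(2x³/3)
Applying IC y(0) = 5:
Particular solution: y = 5e^(2x³/3)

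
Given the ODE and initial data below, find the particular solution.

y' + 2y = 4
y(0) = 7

General solution: y = 2 + Ce^(-2x)
Applying y(0) = 7: C = 7 - 2 = 5
Particular solution: y = 2 + 5e^(-2x)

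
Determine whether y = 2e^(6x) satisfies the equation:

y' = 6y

Verification:
y = 2e^(6x)
y' = 12e^(6x)
6y = 12e^(6x)
y' = 6y ✓

Yes, it is a solution.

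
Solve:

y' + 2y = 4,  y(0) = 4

General solution: y = 2 + Ce^(-2x)
Applying y(0) = 4: C = 4 - 2 = 2
Particular solution: y = 2 + 2e^(-2x)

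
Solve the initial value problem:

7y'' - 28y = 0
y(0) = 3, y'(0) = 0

General solution: y = C₁e^(2x) + C₂e^(-2x)
Applying ICs: C₁ = 3/2, C₂ = 3/2
Particular solution: y = (3/2)e^(2x) + (3/2)e^(-2x)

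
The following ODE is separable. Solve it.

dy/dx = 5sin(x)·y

Separating variables and integrating:
ln|y| = -5cos(x) + C

General solution: y = Ce^(-5cos(x))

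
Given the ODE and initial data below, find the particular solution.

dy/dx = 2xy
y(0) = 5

General solution: y = Ce^(x²)
Applying IC y(0) = 5:
Particular solution: y = 5e^(x²)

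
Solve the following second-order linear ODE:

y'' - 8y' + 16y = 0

Characteristic equation: r² - 8r + 16 = 0
Factored: (r - 4)² = 0
Repeated root: r = 4
General solution: y = (C₁ + C₂x)e^(4x)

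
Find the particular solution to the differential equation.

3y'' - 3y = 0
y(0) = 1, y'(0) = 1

General solution: y = C₁e^x + C₂e^(-x)
Applying ICs: C₁ = 1, C₂ = 0
Particular solution: y = e^x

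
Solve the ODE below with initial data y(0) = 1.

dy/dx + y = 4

General solution: y = 4 + Ce^(-x)
Applying y(0) = 1: C = 1 - 4 = -3
Particular solution: y = 4 - 3e^(-x)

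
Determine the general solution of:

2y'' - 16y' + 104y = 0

Characteristic equation: 2r² - 16r + 104 = 0
Divide by 2: r² - 8r + 52 = 0
Roots: r = 4 ± 6i (complex conjugates)
General solution: y = e^(4x)(C₁cos(6x) + C₂sin(6x))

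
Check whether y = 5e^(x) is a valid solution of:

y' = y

Verification:
y = 5e^(x)
y' = 5e^(x)
y = 5e^(x)
y' = y ✓

Yes, it is a solution.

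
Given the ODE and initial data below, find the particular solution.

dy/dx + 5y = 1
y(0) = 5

General solution: y = 1/5 + Ce^(-5x)
Applying y(0) = 5: C = 5 - 1/5 = 24/5
Particular solution: y = 1/5 + (24/5)e^(-5x)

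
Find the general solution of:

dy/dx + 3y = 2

Using integrating factor method:

General solution: y = 2/3 + Ce^(-3x)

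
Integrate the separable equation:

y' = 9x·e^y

Separating variables and integrating:
-e^(-y) = 9x²/2 + C

General solution: y = -ln(C - 9x²/2)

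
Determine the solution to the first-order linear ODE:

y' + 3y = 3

Using integrating factor method:

General solution: y = 1 + Ce^(-3x)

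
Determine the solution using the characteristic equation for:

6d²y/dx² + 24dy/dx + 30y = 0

Characteristic equation: 6r² + 24r + 30 = 0
Divide by 6: r² + 4r + 5 = 0
Roots: r = -2 ± i (complex conjugates)
General solution: y = e^(-2x)(C₁cos(x) + C₂sin(x))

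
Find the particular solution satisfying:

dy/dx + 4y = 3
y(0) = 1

General solution: y = 3/4 + Ce^(-4x)
Applying y(0) = 1: C = 1 - 3/4 = 1/4
Particular solution: y = 3/4 + (1/4)e^(-4x)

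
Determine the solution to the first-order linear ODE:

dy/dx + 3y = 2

Using integrating factor method:

General solution: y = 2/3 + Ce^(-3x)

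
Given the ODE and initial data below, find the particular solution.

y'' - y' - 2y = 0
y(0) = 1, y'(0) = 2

General solution: y = C₁e^(2x) + C₂e^(-x)
Applying ICs: C₁ = 1, C₂ = 0
Particular solution: y = e^(2x)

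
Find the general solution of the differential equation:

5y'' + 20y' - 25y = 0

Characteristic equation: 5r² + 20r - 25 = 0
Divide by 5: r² + 4r - 5 = 0
Roots: r = 1, -5 (distinct real)
General solution: y = C₁e^x + C₂e^(-5x)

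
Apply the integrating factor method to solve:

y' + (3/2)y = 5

Using integrating factor method:

General solution: y = 10/3 + Ce^(-3x/2)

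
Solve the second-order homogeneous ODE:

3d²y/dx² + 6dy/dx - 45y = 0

Characteristic equation: 3r² + 6r - 45 = 0
Divide by 3: r² + 2r - 15 = 0
Roots: r = 3, -5 (distinct real)
General solution: y = C₁e^(3x) + C₂e^(-5x)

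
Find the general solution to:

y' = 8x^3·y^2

Separating variables and integrating:
-1/y = 2x^4 + C

General solution: y^-1 = -2x^4 + C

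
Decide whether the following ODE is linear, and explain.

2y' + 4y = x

Linear (y and its derivatives appear to the first power only, no products of y terms)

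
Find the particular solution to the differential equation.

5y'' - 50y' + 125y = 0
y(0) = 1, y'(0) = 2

General solution: y = (C₁ + C₂x)e^(5x)
Repeated root r = 5
Applying ICs: C₁ = 1, C₂ = -3
Particular solution: y = (1 - 3x)e^(5x)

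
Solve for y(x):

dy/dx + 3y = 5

Using integrating factor method:

General solution: y = 5/3 + Ce^(-3x)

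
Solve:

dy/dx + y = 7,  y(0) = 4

General solution: y = 7 + Ce^(-x)
Applying y(0) = 4: C = 4 - 7 = -3
Particular solution: y = 7 - 3e^(-x)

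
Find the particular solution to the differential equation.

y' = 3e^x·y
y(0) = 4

General solution: y = Ce^(3e^x)
Applying IC y(0) = 4:
Particular solution: y = 4e^(3(e^x - 1))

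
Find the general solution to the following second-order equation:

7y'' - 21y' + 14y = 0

Characteristic equation: 7r² - 21r + 14 = 0
Divide by 7: r² - 3r + 2 = 0
Roots: r = 2, 1 (distinct real)
General solution: y = C₁e^(2x) + C₂e^x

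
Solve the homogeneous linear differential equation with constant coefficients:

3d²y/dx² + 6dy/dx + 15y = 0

Characteristic equation: 3r² + 6r + 15 = 0
Divide by 3: r² + 2r + 5 = 0
Roots: r = -1 ± 2i (complex conjugates)
General solution: y = e^(-x)(C₁cos(2x) + C₂sin(2x))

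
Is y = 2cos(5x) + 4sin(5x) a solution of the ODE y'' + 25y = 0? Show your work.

Verification:
y'' = -50cos(5x) - 100sin(5x)
y'' + 25y = 0 ✓

Yes, it is a solution.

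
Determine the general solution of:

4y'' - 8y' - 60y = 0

Characteristic equation: 4r² - 8r - 60 = 0
Divide by 4: r² - 2r - 15 = 0
Roots: r = 5, -3 (distinct real)
General solution: y = C₁e^(5x) + C₂e^(-3x)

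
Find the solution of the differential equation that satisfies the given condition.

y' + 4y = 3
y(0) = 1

General solution: y = 3/4 + Ce^(-4x)
Applying y(0) = 1: C = 1 - 3/4 = 1/4
Particular solution: y = 3/4 + (1/4)e^(-4x)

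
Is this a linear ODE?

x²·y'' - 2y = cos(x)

Yes. Linear (y and its derivatives appear to the first power only, no products of y terms)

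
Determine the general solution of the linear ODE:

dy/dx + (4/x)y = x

Using integrating factor method:

General solution: y = (1/6)x^2 + Cx^(-4)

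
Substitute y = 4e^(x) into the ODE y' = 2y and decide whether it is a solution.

Verification:
y = 4e^(x)
y' = 4e^(x)
But 2y = 8e^(x)
y' ≠ 2y — the derivative does not match

No, it is not a solution.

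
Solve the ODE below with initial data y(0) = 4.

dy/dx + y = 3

General solution: y = 3 + Ce^(-x)
Applying y(0) = 4: C = 4 - 3 = 1
Particular solution: y = 3 + e^(-x)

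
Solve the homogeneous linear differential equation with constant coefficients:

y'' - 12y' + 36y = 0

Characteristic equation: r² - 12r + 36 = 0
Factored: (r - 6)² = 0
Repeated root: r = 6
General solution: y = (C₁ + C₂x)e^(6x)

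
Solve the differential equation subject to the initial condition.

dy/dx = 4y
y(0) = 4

General solution: y = Ce^(4x)
Applying IC y(0) = 4:
Particular solution: y = 4e^(4x)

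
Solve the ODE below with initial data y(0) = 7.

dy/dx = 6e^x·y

General solution: y = Ce^(6e^x)
Applying IC y(0) = 7:
Particular solution: y = 7e^(6(e^x - 1))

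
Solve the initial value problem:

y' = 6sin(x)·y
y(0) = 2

General solution: y = Ce^(-6cos(x))
Applying IC y(0) = 2:
Particular solution: y = 2e^(6(1-cos(x)))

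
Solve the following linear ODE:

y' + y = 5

Using integrating factor method:

General solution: y = 5 + Ce^(-x)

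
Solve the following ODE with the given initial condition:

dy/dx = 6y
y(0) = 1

General solution: y = Ce^(6x)
Applying IC y(0) = 1:
Particular solution: y = e^(6x)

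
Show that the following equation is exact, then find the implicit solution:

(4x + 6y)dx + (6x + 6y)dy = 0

Verify exactness: ∂M/∂y = ∂N/∂x ✓
Find F(x,y) such that ∂F/∂x = M, ∂F/∂y = N
Solution: 2x² + 6xy + 3y² = C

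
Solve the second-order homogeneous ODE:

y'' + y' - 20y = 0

Characteristic equation: r² + r - 20 = 0
Roots: r = 4, -5 (distinct real)
General solution: y = C₁e^(4x) + C₂e^(-5x)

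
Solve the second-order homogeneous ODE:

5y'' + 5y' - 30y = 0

Characteristic equation: 5r² + 5r - 30 = 0
Divide by 5: r² + r - 6 = 0
Roots: r = 2, -3 (distinct real)
General solution: y = C₁e^(2x) + C₂e^(-3x)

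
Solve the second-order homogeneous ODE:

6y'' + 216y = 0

Characteristic equation: 6r² + 216 = 0
Divide by 6: r² + 36 = 0
Roots: r = ±6i (complex conjugates)
General solution: y = C₁cos(6x) + C₂sin(6x)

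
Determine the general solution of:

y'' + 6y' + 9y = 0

Characteristic equation: r² + 6r + 9 = 0
Factored: (r + 3)² = 0
Repeated root: r = -3
General solution: y = (C₁ + C₂x)e^(-3x)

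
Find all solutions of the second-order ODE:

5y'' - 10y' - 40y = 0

Characteristic equation: 5r² - 10r - 40 = 0
Divide by 5: r² - 2r - 8 = 0
Roots: r = 4, -2 (distinct real)
General solution: y = C₁e^(4x) + C₂e^(-2x)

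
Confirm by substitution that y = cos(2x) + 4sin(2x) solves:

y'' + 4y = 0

Verification:
y'' = -4cos(2x) - 16sin(2x)
y'' + 4y = 0 ✓

Yes, it is a solution.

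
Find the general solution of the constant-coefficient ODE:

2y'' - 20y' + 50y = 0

Characteristic equation: 2r² - 20r + 50 = 0
Divide by 2: r² - 10r + 25 = 0
Factored: (r - 5)² = 0
Repeated root: r = 5
General solution: y = (C₁ + C₂x)e^(5x)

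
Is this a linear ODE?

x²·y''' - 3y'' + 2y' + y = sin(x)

Yes. Linear (y and its derivatives appear to the first power only, no products of y terms)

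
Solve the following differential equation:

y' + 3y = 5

Using integrating factor method:

General solution: y = 5/3 + Ce^(-3x)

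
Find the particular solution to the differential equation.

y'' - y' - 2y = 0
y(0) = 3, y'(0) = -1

General solution: y = C₁e^(2x) + C₂e^(-x)
Applying ICs: C₁ = 2/3, C₂ = 7/3
Particular solution: y = (2/3)e^(2x) + (7/3)e^(-x)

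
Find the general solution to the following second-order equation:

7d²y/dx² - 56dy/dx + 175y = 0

Characteristic equation: 7r² - 56r + 175 = 0
Divide by 7: r² - 8r + 25 = 0
Roots: r = 4 ± 3i (complex conjugates)
General solution: y = e^(4x)(C₁cos(3x) + C₂sin(3x))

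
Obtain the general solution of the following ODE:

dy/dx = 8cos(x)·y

Separating variables and integrating:
ln|y| = 8sin(x) + C

General solution: y = Ce^(8sin(x))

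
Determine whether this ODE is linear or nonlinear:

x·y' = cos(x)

Linear (y and its derivatives appear to the first power only, no products of y terms)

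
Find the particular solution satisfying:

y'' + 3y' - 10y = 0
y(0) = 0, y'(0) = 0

General solution: y = C₁e^(2x) + C₂e^(-5x)
Applying ICs: C₁ = 0, C₂ = 0
Particular solution: y = 0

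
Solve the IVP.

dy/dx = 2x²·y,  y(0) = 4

General solution: y = Ce^(2x³/3)
Applying IC y(0) = 4:
Particular solution: y = 4e^(2x³/3)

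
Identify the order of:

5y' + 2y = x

The order is 1 (highest derivative is of order 1).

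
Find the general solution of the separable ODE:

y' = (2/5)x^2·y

Separating variables and integrating:
ln|y| = 2x^3/15 + C

General solution: y = Ce^(2x^3/15)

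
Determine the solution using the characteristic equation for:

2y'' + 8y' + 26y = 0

Characteristic equation: 2r² + 8r + 26 = 0
Divide by 2: r² + 4r + 13 = 0
Roots: r = -2 ± 3i (complex conjugates)
General solution: y = e^(-2x)(C₁cos(3x) + C₂sin(3x))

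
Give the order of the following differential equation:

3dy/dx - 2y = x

The order is 1 (highest derivative is of order 1).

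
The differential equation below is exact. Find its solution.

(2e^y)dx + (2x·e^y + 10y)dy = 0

Verify exactness: ∂M/∂y = ∂N/∂x ✓
Find F(x,y) such that ∂F/∂x = M, ∂F/∂y = N
Solution: 2x·e^y + 5y² = C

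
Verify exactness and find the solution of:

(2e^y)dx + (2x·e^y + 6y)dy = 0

Verify exactness: ∂M/∂y = ∂N/∂x ✓
Find F(x,y) such that ∂F/∂x = M, ∂F/∂y = N
Solution: 2x·e^y + 3y² = C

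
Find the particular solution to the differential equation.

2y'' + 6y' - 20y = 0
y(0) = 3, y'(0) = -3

General solution: y = C₁e^(2x) + C₂e^(-5x)
Applying ICs: C₁ = 12/7, C₂ = 9/7
Particular solution: y = (12/7)e^(2x) + (9/7)e^(-5x)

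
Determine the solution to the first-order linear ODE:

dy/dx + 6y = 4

Using integrating factor method:

General solution: y = 2/3 + Ce^(-6x)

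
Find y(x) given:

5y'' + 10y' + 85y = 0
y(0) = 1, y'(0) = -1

General solution: y = e^(-x)(C₁cos(4x) + C₂sin(4x))
Complex roots r = -1 ± 4i
Applying ICs: C₁ = 1, C₂ = 0
Particular solution: y = e^(-x)(cos(4x))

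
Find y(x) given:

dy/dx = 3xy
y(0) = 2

General solution: y = Ce^(3x²/2)
Applying IC y(0) = 2:
Particular solution: y = 2e^(3x²/2)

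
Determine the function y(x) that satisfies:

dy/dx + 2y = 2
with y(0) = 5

General solution: y = 1 + Ce^(-2x)
Applying y(0) = 5: C = 5 - 1 = 4
Particular solution: y = 1 + 4e^(-2x)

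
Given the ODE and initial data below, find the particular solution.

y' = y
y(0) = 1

General solution: y = Ce^x
Applying IC y(0) = 1:
Particular solution: y = e^x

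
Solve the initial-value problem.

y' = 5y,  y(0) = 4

General solution: y = Ce^(5x)
Applying IC y(0) = 4:
Particular solution: y = 4e^(5x)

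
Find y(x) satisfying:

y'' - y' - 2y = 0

Characteristic equation: r² - r - 2 = 0
Roots: r = 2, -1 (distinct real)
General solution: y = C₁e^(2x) + C₂e^(-x)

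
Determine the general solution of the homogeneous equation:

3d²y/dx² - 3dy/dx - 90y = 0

Characteristic equation: 3r² - 3r - 90 = 0
Divide by 3: r² - r - 30 = 0
Roots: r = 6, -5 (distinct real)
General solution: y = C₁e^(6x) + C₂e^(-5x)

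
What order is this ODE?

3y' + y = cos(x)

The order is 1 (highest derivative is of order 1).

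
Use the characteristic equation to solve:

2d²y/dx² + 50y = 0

Characteristic equation: 2r² + 50 = 0
Divide by 2: r² + 25 = 0
Roots: r = ±5i (complex conjugates)
General solution: y = C₁cos(5x) + C₂sin(5x)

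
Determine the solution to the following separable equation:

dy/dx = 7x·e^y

Separating variables and integrating:
-e^(-y) = 7x²/2 + C

General solution: y = -ln(C - 7x²/2)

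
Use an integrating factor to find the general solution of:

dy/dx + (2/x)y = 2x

Using integrating factor method:

General solution: y = (1/2)x^2 + Cx^(-2)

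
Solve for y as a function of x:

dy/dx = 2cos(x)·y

Separating variables and integrating:
ln|y| = 2sin(x) + C

General solution: y = Ce^(2sin(x))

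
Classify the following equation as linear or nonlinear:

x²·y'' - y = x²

Linear (y and its derivatives appear to the first power only, no products of y terms)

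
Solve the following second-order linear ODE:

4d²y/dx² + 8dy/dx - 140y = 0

Characteristic equation: 4r² + 8r - 140 = 0
Divide by 4: r² + 2r - 35 = 0
Roots: r = 5, -7 (distinct real)
General solution: y = C₁e^(5x) + C₂e^(-7x)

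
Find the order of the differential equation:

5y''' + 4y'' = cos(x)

The order is 3 (highest derivative is of order 3).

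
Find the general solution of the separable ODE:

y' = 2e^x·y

Separating variables and integrating:
ln|y| = 2e^x + C

General solution: y = Ce^(2e^x)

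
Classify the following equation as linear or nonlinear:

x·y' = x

Linear (y and its derivatives appear to the first power only, no products of y terms)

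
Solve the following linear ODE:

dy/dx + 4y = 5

Using integrating factor method:

General solution: y = 5/4 + Ce^(-4x)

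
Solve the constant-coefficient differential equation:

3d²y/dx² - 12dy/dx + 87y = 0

Characteristic equation: 3r² - 12r + 87 = 0
Divide by 3: r² - 4r + 29 = 0
Roots: r = 2 ± 5i (complex conjugates)
General solution: y = e^(2x)(C₁cos(5x) + C₂sin(5x))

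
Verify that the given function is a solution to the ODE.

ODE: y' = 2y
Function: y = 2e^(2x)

Verification:
y = 2e^(2x)
y' = 4e^(2x)
2y = 4e^(2x)
y' = 2y ✓

Yes, it is a solution.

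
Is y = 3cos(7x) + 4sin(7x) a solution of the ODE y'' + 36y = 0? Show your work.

Verification:
y'' = -147cos(7x) - 196sin(7x)
y'' + 36y ≠ 0 (frequency mismatch: got 49 instead of 36)

No, it is not a solution.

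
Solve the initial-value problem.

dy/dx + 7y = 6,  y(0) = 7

General solution: y = 6/7 + Ce^(-7x)
Applying y(0) = 7: C = 7 - 6/7 = 43/7
Particular solution: y = 6/7 + (43/7)e^(-7x)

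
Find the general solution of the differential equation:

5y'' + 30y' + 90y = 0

Characteristic equation: 5r² + 30r + 90 = 0
Divide by 5: r² + 6r + 18 = 0
Roots: r = -3 ± 3i (complex conjugates)
General solution: y = e^(-3x)(C₁cos(3x) + C₂sin(3x))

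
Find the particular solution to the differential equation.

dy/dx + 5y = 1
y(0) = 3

General solution: y = 1/5 + Ce^(-5x)
Applying y(0) = 3: C = 3 - 1/5 = 14/5
Particular solution: y = 1/5 + (14/5)e^(-5x)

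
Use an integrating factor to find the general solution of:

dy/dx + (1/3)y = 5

Using integrating factor method:

General solution: y = 15 + Ce^(-x/3)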